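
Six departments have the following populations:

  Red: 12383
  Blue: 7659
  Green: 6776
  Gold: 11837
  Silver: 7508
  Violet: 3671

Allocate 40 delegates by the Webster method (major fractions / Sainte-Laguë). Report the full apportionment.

Red: 10, Blue: 6, Green: 5, Gold: 10, Silver: 6, Violet: 3

Standard divisor 49834/40 ≈ 1245.85; standard quotas: Red 9.939, Blue 6.148, Green 5.439, Gold 9.501, Silver 6.026, Violet 2.947.
Rounding to the nearest integer gives Red 10, Blue 6, Green 5, Gold 10, Silver 6, Violet 3 — total 40, matching the house size, so no adjustment is needed.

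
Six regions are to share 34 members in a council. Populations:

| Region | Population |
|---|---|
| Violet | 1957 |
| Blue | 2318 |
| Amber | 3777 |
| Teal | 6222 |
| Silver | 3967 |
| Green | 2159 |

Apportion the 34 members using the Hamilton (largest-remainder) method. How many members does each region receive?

Total 20400; standard divisor 20400/34 = 600.
Standard quotas: Violet 3.2617, Blue 3.8633, Amber 6.2950, Teal 10.3700, Silver 6.6117, Green 3.5983.
Lower quotas: Violet 3, Blue 3, Amber 6, Teal 10, Silver 6, Green 3 (sum 31, leaving 3 seats).
Remainders in descending order: Blue 0.8633, Silver 0.6117, Green 0.5983, Teal 0.3700, Amber 0.2950, Violet 0.2617.
The surplus seats go to Blue, Silver, Green.

Violet 3, Blue 4, Amber 6, Teal 10, Silver 7, Green 4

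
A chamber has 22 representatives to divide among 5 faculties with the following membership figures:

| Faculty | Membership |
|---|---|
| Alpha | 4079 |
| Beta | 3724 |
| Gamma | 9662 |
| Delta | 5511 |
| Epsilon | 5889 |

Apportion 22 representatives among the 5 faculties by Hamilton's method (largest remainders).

Standard divisor: 28865 ÷ 22 ≈ 1312.045.
Standard quotas: Alpha 3.1089, Beta 2.8383, Gamma 7.3641, Delta 4.2003, Epsilon 4.4884.
Lower quotas: Alpha 3, Beta 2, Gamma 7, Delta 4, Epsilon 4 (sum 20, leaving 2 seats).
Remainders in descending order: Beta 0.8383, Epsilon 0.4884, Gamma 0.3641, Delta 0.2003, Alpha 0.1089.
The surplus seats go to Beta, Epsilon.

Alpha 3, Beta 3, Gamma 7, Delta 4, Epsilon 5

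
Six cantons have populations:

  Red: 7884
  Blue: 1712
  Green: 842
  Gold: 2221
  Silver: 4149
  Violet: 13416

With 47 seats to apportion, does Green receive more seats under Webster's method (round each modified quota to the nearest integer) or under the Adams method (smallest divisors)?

Webster: Red 12, Blue 3, Green 1, Gold 3, Silver 7, Violet 21.
Adams: Red 12, Blue 3, Green 2, Gold 4, Silver 6, Violet 20.
Green gets 1 under Webster and 2 under Adams.

Adams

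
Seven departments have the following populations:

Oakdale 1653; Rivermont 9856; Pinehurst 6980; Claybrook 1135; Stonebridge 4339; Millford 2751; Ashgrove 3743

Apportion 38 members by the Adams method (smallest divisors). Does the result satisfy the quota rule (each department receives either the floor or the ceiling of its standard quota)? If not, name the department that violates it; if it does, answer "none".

Standard quotas: Oakdale 2.062, Rivermont 12.297, Pinehurst 8.709, Claybrook 1.416, Stonebridge 5.414, Millford 3.432, Ashgrove 4.670.
Adams allocation: Oakdale 2, Rivermont 12, Pinehurst 8, Claybrook 2, Stonebridge 5, Millford 4, Ashgrove 5.
Every allocation lies between the lower and upper quota.

none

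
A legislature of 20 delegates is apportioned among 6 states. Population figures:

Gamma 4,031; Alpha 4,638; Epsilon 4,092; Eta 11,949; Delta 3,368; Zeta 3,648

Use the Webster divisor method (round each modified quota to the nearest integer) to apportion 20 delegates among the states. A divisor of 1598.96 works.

Gamma 3, Alpha 3, Epsilon 3, Eta 7, Delta 2, Zeta 2

With modified divisor 1598.96: modified quotas Gamma 2.521, Alpha 2.901, Epsilon 2.559, Eta 7.473, Delta 2.106, Zeta 2.281.
Rounding to the nearest integer: Gamma 3, Alpha 3, Epsilon 3, Eta 7, Delta 2, Zeta 2 (total 20).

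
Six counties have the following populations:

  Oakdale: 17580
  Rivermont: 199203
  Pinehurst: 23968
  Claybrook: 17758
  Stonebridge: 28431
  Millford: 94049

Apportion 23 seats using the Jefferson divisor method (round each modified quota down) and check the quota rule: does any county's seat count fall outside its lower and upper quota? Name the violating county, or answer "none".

none

Standard quotas: Oakdale 1.061, Rivermont 12.026, Pinehurst 1.447, Claybrook 1.072, Stonebridge 1.716, Millford 5.678.
Jefferson allocation: Oakdale 1, Rivermont 13, Pinehurst 1, Claybrook 1, Stonebridge 1, Millford 6.
Every allocation lies between the lower and upper quota.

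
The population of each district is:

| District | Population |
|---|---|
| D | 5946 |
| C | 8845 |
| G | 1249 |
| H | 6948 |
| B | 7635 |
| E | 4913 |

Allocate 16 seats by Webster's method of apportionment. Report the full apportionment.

D 3, C 4, G 1, H 3, B 3, E 2

Standard divisor 35536/16 ≈ 2221; standard quotas: D 2.677, C 3.982, G 0.562, H 3.128, B 3.438, E 2.212.
Rounding to the nearest integer gives D 3, C 4, G 1, H 3, B 3, E 2 — total 16, matching the house size, so no adjustment is needed.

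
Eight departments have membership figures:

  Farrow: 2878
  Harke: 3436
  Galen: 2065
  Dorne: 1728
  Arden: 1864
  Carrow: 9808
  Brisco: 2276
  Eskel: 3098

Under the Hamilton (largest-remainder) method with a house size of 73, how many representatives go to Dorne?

5

Standard divisor: 27153 ÷ 73 ≈ 371.959.
Standard quotas: Farrow 7.7374, Harke 9.2376, Galen 5.5517, Dorne 4.6457, Arden 5.0113, Carrow 26.3685, Brisco 6.1190, Eskel 8.3289.
Lower quotas: Farrow 7, Harke 9, Galen 5, Dorne 4, Arden 5, Carrow 26, Brisco 6, Eskel 8 (sum 70, leaving 3 seats).
Remainders in descending order: Farrow 0.7374, Dorne 0.6457, Galen 0.5517, Carrow 0.3685, Eskel 0.3289, Harke 0.2376, Brisco 0.1190, Arden 0.0113.
Largest remainders: Farrow, Dorne, Galen receive the extra seats.
Dorne receives 5.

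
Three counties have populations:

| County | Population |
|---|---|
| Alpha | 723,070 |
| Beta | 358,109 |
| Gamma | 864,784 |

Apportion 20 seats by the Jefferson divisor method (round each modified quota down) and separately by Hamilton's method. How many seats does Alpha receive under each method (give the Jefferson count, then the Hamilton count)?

8 and 7

Jefferson: Alpha 8, Beta 3, Gamma 9.
Hamilton: Alpha 7, Beta 4, Gamma 9.
Alpha gets 8 under Jefferson and 7 under Hamilton.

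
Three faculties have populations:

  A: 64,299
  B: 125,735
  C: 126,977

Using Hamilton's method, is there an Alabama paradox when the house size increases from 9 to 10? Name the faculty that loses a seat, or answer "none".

At 9 seats: A 2, B 3, C 4.
At 10 seats: A 2, B 4, C 4.
No faculty's allocation decreased.

none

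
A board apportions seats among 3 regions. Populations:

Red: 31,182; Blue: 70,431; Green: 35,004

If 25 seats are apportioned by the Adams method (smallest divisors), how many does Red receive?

Standard divisor 136617/25 ≈ 5464.68; standard quotas: Red 5.706, Blue 12.888, Green 6.405.
Rounding up gives 6, 13, 7 = 26 seats, so the divisor must be adjusted.
With modified divisor 5858.68: modified quotas Red 5.322, Blue 12.022, Green 5.975.
Rounding up: Red 6, Blue 13, Green 6 (total 25).
Red receives 6.

6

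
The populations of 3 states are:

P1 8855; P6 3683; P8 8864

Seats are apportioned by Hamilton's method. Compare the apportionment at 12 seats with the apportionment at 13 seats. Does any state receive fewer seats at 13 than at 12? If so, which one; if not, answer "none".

At 12 seats: P1 5, P6 2, P8 5.
At 13 seats: P1 5, P6 2, P8 6.
No state's allocation decreased.

none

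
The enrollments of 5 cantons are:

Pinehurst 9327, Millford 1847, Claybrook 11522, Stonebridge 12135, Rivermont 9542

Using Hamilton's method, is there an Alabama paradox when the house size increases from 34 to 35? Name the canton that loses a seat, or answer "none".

Millford

At 34 seats: Pinehurst 7, Millford 2, Claybrook 9, Stonebridge 9, Rivermont 7.
At 35 seats: Pinehurst 7, Millford 1, Claybrook 9, Stonebridge 10, Rivermont 8.
Millford drops from 2 to 1.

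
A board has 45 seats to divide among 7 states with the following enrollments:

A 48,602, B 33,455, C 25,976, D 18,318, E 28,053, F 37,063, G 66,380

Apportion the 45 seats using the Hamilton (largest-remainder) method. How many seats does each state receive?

Total 257847; standard divisor 257847/45 ≈ 5729.933.
Standard quotas: A 8.4821, B 5.8386, C 4.5334, D 3.1969, E 4.8959, F 6.4683, G 11.5848.
Lower quotas: A 8, B 5, C 4, D 3, E 4, F 6, G 11 (sum 41, leaving 4 seats).
Remainders in descending order: E 0.8959, B 0.8386, G 0.5848, C 0.5334, A 0.4821, F 0.4683, D 0.1969.
The surplus seats go to E, B, G, C.

A: 8; B: 6; C: 5; D: 3; E: 5; F: 6; G: 12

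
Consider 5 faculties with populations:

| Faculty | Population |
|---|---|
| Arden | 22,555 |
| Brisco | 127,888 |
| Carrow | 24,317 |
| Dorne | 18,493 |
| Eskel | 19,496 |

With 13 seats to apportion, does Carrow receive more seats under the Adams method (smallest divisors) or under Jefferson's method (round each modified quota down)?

Adams: Arden 2, Brisco 7, Carrow 2, Dorne 1, Eskel 1.
Jefferson: Arden 1, Brisco 9, Carrow 1, Dorne 1, Eskel 1.
Carrow gets 2 under Adams and 1 under Jefferson.

Adams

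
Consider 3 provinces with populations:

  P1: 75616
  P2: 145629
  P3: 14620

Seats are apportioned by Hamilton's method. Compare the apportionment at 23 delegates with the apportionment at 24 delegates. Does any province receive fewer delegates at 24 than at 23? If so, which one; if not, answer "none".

P3

At 23 seats: P1 7, P2 14, P3 2.
At 24 seats: P1 8, P2 15, P3 1.
P3 drops from 2 to 1.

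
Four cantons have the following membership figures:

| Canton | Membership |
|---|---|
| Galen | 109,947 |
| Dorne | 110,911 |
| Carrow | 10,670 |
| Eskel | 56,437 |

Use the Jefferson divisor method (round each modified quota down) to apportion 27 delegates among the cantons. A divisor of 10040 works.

Galen=10, Dorne=11, Carrow=1, Eskel=5

With modified divisor 10040: modified quotas Galen 10.951, Dorne 11.047, Carrow 1.063, Eskel 5.621.
Rounding down: Galen 10, Dorne 11, Carrow 1, Eskel 5 (total 27).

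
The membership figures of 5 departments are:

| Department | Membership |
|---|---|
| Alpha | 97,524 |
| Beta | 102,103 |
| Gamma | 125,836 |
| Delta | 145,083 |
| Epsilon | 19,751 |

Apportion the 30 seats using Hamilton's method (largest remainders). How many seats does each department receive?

Alpha: 6, Beta: 6, Gamma: 8, Delta: 9, Epsilon: 1

Total 490297; standard divisor 490297/30 ≈ 16343.233.
Standard quotas: Alpha 5.9672, Beta 6.2474, Gamma 7.6996, Delta 8.8773, Epsilon 1.2085.
Lower quotas: Alpha 5, Beta 6, Gamma 7, Delta 8, Epsilon 1 (sum 27, leaving 3 seats).
Remainders in descending order: Alpha 0.9672, Delta 0.8773, Gamma 0.6996, Beta 0.2474, Epsilon 0.2085.
Largest remainders: Alpha, Delta, Gamma receive the extra seats.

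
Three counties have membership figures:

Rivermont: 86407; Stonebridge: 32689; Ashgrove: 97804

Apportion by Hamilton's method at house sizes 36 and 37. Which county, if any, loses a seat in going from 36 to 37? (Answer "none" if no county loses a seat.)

At 36 seats: Rivermont 14, Stonebridge 6, Ashgrove 16.
At 37 seats: Rivermont 15, Stonebridge 5, Ashgrove 17.
Stonebridge drops from 6 to 5.

Stonebridge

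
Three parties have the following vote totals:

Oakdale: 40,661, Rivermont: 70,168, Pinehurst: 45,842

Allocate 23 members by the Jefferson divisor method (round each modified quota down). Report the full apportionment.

Standard divisor 156671/23 ≈ 6811.783; standard quotas: Oakdale 5.969, Rivermont 10.301, Pinehurst 6.730.
Rounding down gives 5, 10, 6 = 21 seats, so the divisor must be adjusted.
With modified divisor 6500: modified quotas Oakdale 6.256, Rivermont 10.795, Pinehurst 7.053.
Rounding down: Oakdale 6, Rivermont 10, Pinehurst 7 (total 23).

Oakdale 6, Rivermont 10, Pinehurst 7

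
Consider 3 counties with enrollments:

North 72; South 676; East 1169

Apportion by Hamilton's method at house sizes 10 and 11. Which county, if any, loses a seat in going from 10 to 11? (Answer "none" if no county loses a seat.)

At 10 seats: North 0, South 4, East 6.
At 11 seats: North 0, South 4, East 7.
No county's allocation decreased.

none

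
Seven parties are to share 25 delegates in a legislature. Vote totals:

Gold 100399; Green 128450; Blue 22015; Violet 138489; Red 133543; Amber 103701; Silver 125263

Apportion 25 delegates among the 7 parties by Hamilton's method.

The standard divisor is 751860/25 ≈ 30074.4.
Standard quotas: Gold 3.3384, Green 4.2711, Blue 0.7320, Violet 4.6049, Red 4.4404, Amber 3.4481, Silver 4.1651.
Lower quotas: Gold 3, Green 4, Blue 0, Violet 4, Red 4, Amber 3, Silver 4 (sum 22, leaving 3 seats).
Remainders in descending order: Blue 0.7320, Violet 0.6049, Amber 0.4481, Red 0.4404, Gold 0.3384, Green 0.2711, Silver 0.1651.
Largest remainders: Blue, Violet, Amber receive the extra seats.

Gold: 3, Green: 4, Blue: 1, Violet: 5, Red: 4, Amber: 4, Silver: 4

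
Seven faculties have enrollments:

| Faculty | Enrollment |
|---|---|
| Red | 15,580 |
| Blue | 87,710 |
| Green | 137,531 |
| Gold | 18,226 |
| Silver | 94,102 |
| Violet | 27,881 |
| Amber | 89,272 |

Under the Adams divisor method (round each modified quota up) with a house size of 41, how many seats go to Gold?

Standard divisor 470302/41 ≈ 11470.78; standard quotas: Red 1.358, Blue 7.646, Green 11.990, Gold 1.589, Silver 8.204, Violet 2.431, Amber 7.783.
Rounding up gives 2, 8, 12, 2, 9, 3, 8 = 44 seats, so the divisor must be adjusted.
With modified divisor 12600: modified quotas Red 1.237, Blue 6.961, Green 10.915, Gold 1.447, Silver 7.468, Violet 2.213, Amber 7.085.
Rounding up: Red 2, Blue 7, Green 11, Gold 2, Silver 8, Violet 3, Amber 8 (total 41).
Gold receives 2.

2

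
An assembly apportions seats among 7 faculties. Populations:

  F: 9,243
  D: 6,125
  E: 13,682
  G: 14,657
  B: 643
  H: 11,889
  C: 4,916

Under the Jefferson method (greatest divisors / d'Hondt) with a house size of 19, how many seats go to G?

Standard divisor 61155/19 ≈ 3218.684; standard quotas: F 2.872, D 1.903, E 4.251, G 4.554, B 0.200, H 3.694, C 1.527.
Rounding down gives 2, 1, 4, 4, 0, 3, 1 = 15 seats, so the divisor must be adjusted.
With modified divisor 2800: modified quotas F 3.301, D 2.188, E 4.886, G 5.235, B 0.230, H 4.246, C 1.756.
Rounding down: F 3, D 2, E 4, G 5, B 0, H 4, C 1 (total 19).
G receives 5.

5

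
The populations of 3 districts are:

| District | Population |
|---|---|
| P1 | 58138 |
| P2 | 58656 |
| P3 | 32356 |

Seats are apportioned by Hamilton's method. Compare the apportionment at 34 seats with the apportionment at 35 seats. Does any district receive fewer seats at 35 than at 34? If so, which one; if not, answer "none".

P3

At 34 seats: P1 13, P2 13, P3 8.
At 35 seats: P1 14, P2 14, P3 7.
P3 drops from 8 to 7.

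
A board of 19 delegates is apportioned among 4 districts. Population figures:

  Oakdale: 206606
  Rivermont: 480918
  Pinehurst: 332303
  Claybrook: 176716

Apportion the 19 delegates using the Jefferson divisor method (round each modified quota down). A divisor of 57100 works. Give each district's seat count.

Oakdale 3, Rivermont 8, Pinehurst 5, Claybrook 3

With modified divisor 57100: modified quotas Oakdale 3.618, Rivermont 8.422, Pinehurst 5.820, Claybrook 3.095.
Rounding down: Oakdale 3, Rivermont 8, Pinehurst 5, Claybrook 3 (total 19).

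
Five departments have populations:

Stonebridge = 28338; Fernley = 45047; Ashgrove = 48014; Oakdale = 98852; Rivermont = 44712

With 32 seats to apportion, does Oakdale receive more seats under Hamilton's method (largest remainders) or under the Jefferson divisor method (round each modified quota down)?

Jefferson

Hamilton: Stonebridge 3, Fernley 6, Ashgrove 6, Oakdale 12, Rivermont 5.
Jefferson: Stonebridge 3, Fernley 5, Ashgrove 6, Oakdale 13, Rivermont 5.
Oakdale gets 12 under Hamilton and 13 under Jefferson.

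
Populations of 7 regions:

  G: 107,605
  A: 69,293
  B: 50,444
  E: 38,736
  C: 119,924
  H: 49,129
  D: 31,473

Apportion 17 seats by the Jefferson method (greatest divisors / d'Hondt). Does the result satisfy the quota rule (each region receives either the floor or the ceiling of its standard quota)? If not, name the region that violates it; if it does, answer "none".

none

Standard quotas: G 3.920, A 2.525, B 1.838, E 1.411, C 4.369, H 1.790, D 1.147.
Jefferson allocation: G 4, A 2, B 2, E 1, C 5, H 2, D 1.
Every allocation lies between the lower and upper quota.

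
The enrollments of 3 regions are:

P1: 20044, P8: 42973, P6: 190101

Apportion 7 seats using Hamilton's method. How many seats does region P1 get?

Standard divisor: 253118 ÷ 7 ≈ 36159.714.
Standard quotas: P1 0.5543, P8 1.1884, P6 5.2573.
Lower quotas: P1 0, P8 1, P6 5 (sum 6, leaving 1 seat).
Remainders in descending order: P1 0.5543, P6 0.2573, P8 0.1884.
The surplus seat goes to P1.
P1 receives 1.

1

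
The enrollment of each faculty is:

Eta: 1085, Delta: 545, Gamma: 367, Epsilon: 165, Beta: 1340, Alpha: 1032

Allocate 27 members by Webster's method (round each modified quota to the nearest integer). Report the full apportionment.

Standard divisor 4534/27 ≈ 167.926; standard quotas: Eta 6.461, Delta 3.245, Gamma 2.185, Epsilon 0.983, Beta 7.980, Alpha 6.146.
Rounding to the nearest integer gives 6, 3, 2, 1, 8, 6 = 26 seats, so the divisor must be adjusted.
With modified divisor 160: modified quotas Eta 6.781, Delta 3.406, Gamma 2.294, Epsilon 1.031, Beta 8.375, Alpha 6.450.
Rounding to the nearest integer: Eta 7, Delta 3, Gamma 2, Epsilon 1, Beta 8, Alpha 6 (total 27).

Eta=7, Delta=3, Gamma=2, Epsilon=1, Beta=8, Alpha=6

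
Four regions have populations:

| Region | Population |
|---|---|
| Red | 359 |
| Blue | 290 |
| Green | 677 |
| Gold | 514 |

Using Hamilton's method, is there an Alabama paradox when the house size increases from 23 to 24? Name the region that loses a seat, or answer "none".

At 23 seats: Red 5, Blue 4, Green 8, Gold 6.
At 24 seats: Red 4, Blue 4, Green 9, Gold 7.
Red drops from 5 to 4.

Red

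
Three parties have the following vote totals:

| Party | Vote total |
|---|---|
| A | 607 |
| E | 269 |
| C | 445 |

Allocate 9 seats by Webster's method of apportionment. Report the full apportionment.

Standard divisor 1321/9 ≈ 146.778; standard quotas: A 4.136, E 1.833, C 3.032.
Rounding to the nearest integer gives A 4, E 2, C 3 — total 9, matching the house size, so no adjustment is needed.

A=4, E=2, C=3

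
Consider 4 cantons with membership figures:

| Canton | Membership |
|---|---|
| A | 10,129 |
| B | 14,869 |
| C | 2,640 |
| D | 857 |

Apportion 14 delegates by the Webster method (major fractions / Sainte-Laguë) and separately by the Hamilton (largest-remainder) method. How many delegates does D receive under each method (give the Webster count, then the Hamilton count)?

Webster: A 5, B 8, C 1, D 0.
Hamilton: A 5, B 7, C 1, D 1.
D gets 0 under Webster and 1 under Hamilton.

0 and 1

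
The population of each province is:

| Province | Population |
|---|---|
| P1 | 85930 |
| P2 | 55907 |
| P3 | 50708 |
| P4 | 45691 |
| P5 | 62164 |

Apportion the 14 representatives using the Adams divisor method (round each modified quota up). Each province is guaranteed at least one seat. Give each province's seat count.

P1: 4, P2: 3, P3: 2, P4: 2, P5: 3

Standard divisor 300400/14 ≈ 21457.143; standard quotas: P1 4.005, P2 2.606, P3 2.363, P4 2.129, P5 2.897.
Rounding up gives 5, 3, 3, 3, 3 = 17 seats, so the divisor must be adjusted.
With modified divisor 26700: modified quotas P1 3.218, P2 2.094, P3 1.899, P4 1.711, P5 2.328.
Rounding up: P1 4, P2 3, P3 2, P4 2, P5 3 (total 14).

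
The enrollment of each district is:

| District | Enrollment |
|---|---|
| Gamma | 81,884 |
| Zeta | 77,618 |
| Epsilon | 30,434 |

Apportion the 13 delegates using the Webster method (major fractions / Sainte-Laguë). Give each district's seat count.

Gamma: 6, Zeta: 5, Epsilon: 2

Standard divisor 189936/13 ≈ 14610.462; standard quotas: Gamma 5.604, Zeta 5.312, Epsilon 2.083.
Rounding to the nearest integer gives Gamma 6, Zeta 5, Epsilon 2 — total 13, matching the house size, so no adjustment is needed.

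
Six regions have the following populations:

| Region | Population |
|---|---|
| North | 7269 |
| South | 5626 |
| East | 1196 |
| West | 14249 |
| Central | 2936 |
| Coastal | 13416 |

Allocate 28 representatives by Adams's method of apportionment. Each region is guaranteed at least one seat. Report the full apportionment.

Standard divisor 44692/28 ≈ 1596.143; standard quotas: North 4.554, South 3.525, East 0.749, West 8.927, Central 1.839, Coastal 8.405.
Rounding up gives 5, 4, 1, 9, 2, 9 = 30 seats, so the divisor must be adjusted.
With modified divisor 1800: modified quotas North 4.038, South 3.126, East 0.664, West 7.916, Central 1.631, Coastal 7.453.
Rounding up: North 5, South 4, East 1, West 8, Central 2, Coastal 8 (total 28).

North 5, South 4, East 1, West 8, Central 2, Coastal 8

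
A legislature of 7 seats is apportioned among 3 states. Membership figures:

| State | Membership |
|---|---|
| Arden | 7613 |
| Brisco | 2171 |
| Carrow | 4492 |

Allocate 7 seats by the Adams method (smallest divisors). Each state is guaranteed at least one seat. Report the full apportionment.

Standard divisor 14276/7 ≈ 2039.429; standard quotas: Arden 3.733, Brisco 1.065, Carrow 2.203.
Rounding up gives 4, 2, 3 = 9 seats, so the divisor must be adjusted.
With modified divisor 2400: modified quotas Arden 3.172, Brisco 0.905, Carrow 1.872.
Rounding up: Arden 4, Brisco 1, Carrow 2 (total 7).

Arden: 4, Brisco: 1, Carrow: 2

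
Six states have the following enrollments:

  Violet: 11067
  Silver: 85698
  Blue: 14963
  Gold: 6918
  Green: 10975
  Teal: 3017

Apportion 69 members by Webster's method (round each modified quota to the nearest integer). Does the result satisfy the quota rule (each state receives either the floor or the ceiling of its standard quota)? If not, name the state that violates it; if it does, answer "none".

Standard quotas: Violet 5.757, Silver 44.581, Blue 7.784, Gold 3.599, Green 5.709, Teal 1.569.
Webster allocation: Violet 6, Silver 43, Blue 8, Gold 4, Green 6, Teal 2.
Silver has quota 44.581 (lower 44, upper 45) but receives 43 — outside the quota interval.

Silver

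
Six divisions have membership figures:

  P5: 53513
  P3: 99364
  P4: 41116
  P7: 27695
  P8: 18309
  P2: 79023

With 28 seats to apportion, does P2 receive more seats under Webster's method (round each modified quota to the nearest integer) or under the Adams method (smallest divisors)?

Webster

Webster: P5 5, P3 8, P4 4, P7 2, P8 2, P2 7.
Adams: P5 5, P3 8, P4 4, P7 3, P8 2, P2 6.
P2 gets 7 under Webster and 6 under Adams.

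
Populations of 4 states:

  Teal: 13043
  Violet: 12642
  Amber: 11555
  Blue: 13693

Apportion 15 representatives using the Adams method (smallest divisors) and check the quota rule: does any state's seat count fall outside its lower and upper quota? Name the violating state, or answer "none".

none

Standard quotas: Teal 3.841, Violet 3.723, Amber 3.403, Blue 4.033.
Adams allocation: Teal 4, Violet 4, Amber 3, Blue 4.
Every allocation lies between the lower and upper quota.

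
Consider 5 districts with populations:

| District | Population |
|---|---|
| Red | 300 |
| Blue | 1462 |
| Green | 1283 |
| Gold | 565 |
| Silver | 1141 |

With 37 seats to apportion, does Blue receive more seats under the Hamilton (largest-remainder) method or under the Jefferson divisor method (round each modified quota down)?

Jefferson

Hamilton: Red 2, Blue 11, Green 10, Gold 5, Silver 9.
Jefferson: Red 2, Blue 12, Green 10, Gold 4, Silver 9.
Blue gets 11 under Hamilton and 12 under Jefferson.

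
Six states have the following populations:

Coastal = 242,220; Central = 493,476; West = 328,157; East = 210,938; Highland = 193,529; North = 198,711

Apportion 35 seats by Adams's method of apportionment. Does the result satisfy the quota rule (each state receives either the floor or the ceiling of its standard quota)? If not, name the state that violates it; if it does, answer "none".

none

Standard quotas: Coastal 5.086, Central 10.361, West 6.890, East 4.429, Highland 4.063, North 4.172.
Adams allocation: Coastal 5, Central 10, West 7, East 5, Highland 4, North 4.
Every allocation lies between the lower and upper quota.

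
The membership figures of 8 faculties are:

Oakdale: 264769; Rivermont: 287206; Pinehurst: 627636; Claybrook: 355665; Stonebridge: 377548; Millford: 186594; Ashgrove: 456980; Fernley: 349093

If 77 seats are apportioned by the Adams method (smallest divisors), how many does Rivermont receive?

Standard divisor 2905491/77 ≈ 37733.649; standard quotas: Oakdale 7.017, Rivermont 7.611, Pinehurst 16.633, Claybrook 9.426, Stonebridge 10.006, Millford 4.945, Ashgrove 12.111, Fernley 9.252.
Rounding up gives 8, 8, 17, 10, 11, 5, 13, 10 = 82 seats, so the divisor must be adjusted.
With modified divisor 39400: modified quotas Oakdale 6.720, Rivermont 7.289, Pinehurst 15.930, Claybrook 9.027, Stonebridge 9.582, Millford 4.736, Ashgrove 11.598, Fernley 8.860.
Rounding up: Oakdale 7, Rivermont 8, Pinehurst 16, Claybrook 10, Stonebridge 10, Millford 5, Ashgrove 12, Fernley 9 (total 77).
Rivermont receives 8.

8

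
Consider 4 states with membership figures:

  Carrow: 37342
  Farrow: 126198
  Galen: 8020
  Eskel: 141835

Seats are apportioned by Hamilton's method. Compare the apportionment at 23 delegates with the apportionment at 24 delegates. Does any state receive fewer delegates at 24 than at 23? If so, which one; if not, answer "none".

At 23 seats: Carrow 3, Farrow 9, Galen 1, Eskel 10.
At 24 seats: Carrow 3, Farrow 10, Galen 0, Eskel 11.
Galen drops from 1 to 0.

Galen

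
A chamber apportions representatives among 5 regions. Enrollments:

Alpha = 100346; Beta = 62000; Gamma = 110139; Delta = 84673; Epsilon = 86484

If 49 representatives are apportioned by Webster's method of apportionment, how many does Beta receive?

Standard divisor 443642/49 ≈ 9053.918; standard quotas: Alpha 11.083, Beta 6.848, Gamma 12.165, Delta 9.352, Epsilon 9.552.
Rounding to the nearest integer gives Alpha 11, Beta 7, Gamma 12, Delta 9, Epsilon 10 — total 49, matching the house size, so no adjustment is needed.
Beta receives 7.

7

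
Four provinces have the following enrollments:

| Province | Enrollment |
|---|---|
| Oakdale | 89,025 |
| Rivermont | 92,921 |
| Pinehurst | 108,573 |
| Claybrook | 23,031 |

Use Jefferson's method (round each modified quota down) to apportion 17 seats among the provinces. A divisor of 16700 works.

With modified divisor 16700: modified quotas Oakdale 5.331, Rivermont 5.564, Pinehurst 6.501, Claybrook 1.379.
Rounding down: Oakdale 5, Rivermont 5, Pinehurst 6, Claybrook 1 (total 17).

Oakdale=5, Rivermont=5, Pinehurst=6, Claybrook=1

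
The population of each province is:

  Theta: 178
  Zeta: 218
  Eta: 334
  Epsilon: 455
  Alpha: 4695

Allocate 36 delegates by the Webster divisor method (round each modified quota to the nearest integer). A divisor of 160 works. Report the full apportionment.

With modified divisor 160: modified quotas Theta 1.113, Zeta 1.363, Eta 2.087, Epsilon 2.844, Alpha 29.344.
Rounding to the nearest integer: Theta 1, Zeta 1, Eta 2, Epsilon 3, Alpha 29 (total 36).

Theta=1; Zeta=1; Eta=2; Epsilon=3; Alpha=29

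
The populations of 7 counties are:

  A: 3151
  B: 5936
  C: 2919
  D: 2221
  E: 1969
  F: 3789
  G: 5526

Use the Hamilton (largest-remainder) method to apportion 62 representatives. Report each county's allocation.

A: 8, B: 14, C: 7, D: 5, E: 5, F: 9, G: 14

Total 25511; standard divisor 25511/62 ≈ 411.468.
Standard quotas: A 7.6580, B 14.4264, C 7.0941, D 5.3977, E 4.7853, F 9.2085, G 13.4300.
Lower quotas: A 7, B 14, C 7, D 5, E 4, F 9, G 13 (sum 59, leaving 3 seats).
Remainders in descending order: E 0.7853, A 0.6580, G 0.4300, B 0.4264, D 0.3977, F 0.2085, C 0.0941.
Largest remainders: E, A, G receive the extra seats.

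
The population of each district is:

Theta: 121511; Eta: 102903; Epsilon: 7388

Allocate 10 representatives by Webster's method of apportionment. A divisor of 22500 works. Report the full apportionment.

With modified divisor 22500: modified quotas Theta 5.400, Eta 4.573, Epsilon 0.328.
Rounding to the nearest integer: Theta 5, Eta 5, Epsilon 0 (total 10).

Theta: 5, Eta: 5, Epsilon: 0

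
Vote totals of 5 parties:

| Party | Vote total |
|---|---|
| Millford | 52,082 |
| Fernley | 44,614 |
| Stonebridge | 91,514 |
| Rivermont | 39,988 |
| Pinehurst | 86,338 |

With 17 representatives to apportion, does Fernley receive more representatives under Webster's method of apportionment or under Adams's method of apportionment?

Webster: Millford 3, Fernley 2, Stonebridge 5, Rivermont 2, Pinehurst 5.
Adams: Millford 3, Fernley 3, Stonebridge 5, Rivermont 2, Pinehurst 4.
Fernley gets 2 under Webster and 3 under Adams.

Adams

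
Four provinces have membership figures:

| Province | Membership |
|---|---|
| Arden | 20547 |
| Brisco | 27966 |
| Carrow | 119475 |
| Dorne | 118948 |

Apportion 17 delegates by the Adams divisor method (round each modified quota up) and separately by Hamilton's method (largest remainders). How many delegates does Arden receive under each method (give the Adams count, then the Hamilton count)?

2 and 1

Adams: Arden 2, Brisco 2, Carrow 7, Dorne 6.
Hamilton: Arden 1, Brisco 2, Carrow 7, Dorne 7.
Arden gets 2 under Adams and 1 under Hamilton.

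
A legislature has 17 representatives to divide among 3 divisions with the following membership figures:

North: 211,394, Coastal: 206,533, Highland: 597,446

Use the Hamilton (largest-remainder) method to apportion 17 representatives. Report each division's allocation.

Total 1015373; standard divisor 1015373/17 ≈ 59727.824.
Standard quotas: North 3.5393, Coastal 3.4579, Highland 10.0028.
Lower quotas: North 3, Coastal 3, Highland 10 (sum 16, leaving 1 seat).
Remainders in descending order: North 0.5393, Coastal 0.4579, Highland 0.0028.
The surplus seat goes to North.

North: 4; Coastal: 3; Highland: 10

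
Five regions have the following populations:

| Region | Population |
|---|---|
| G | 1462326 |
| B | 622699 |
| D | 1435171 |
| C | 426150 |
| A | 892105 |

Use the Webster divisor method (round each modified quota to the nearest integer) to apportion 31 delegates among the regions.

Standard divisor 4838451/31 ≈ 156079.065; standard quotas: G 9.369, B 3.990, D 9.195, C 2.730, A 5.716.
Rounding to the nearest integer gives G 9, B 4, D 9, C 3, A 6 — total 31, matching the house size, so no adjustment is needed.

G=9; B=4; D=9; C=3; A=6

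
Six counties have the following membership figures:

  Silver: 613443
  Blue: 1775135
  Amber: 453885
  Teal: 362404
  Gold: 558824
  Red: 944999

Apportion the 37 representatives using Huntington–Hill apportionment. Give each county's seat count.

With divisor 128653: modified quotas Silver 4.768, Blue 13.798, Amber 3.528, Teal 2.817, Gold 4.344, Red 7.345.
Geometric-mean thresholds: Silver √(4·5)=4.472, Blue √(13·14)=13.491, Amber √(3·4)=3.464, Teal √(2·3)=2.449, Gold √(4·5)=4.472, Red √(7·8)=7.483.
Each quota rounded against its threshold gives Silver 5, Blue 14, Amber 4, Teal 3, Gold 4, Red 7 (total 37).

Silver 5, Blue 14, Amber 4, Teal 3, Gold 4, Red 7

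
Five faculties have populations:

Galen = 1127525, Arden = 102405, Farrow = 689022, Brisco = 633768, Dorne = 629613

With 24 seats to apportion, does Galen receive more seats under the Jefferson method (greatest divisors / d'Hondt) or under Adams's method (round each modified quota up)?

Jefferson

Jefferson: Galen 9, Arden 0, Farrow 5, Brisco 5, Dorne 5.
Adams: Galen 8, Arden 1, Farrow 5, Brisco 5, Dorne 5.
Galen gets 9 under Jefferson and 8 under Adams.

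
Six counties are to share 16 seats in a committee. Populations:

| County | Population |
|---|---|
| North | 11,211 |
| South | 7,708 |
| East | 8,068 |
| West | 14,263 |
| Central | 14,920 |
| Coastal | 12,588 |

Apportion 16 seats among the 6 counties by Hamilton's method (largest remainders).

Standard divisor: 68758 ÷ 16 ≈ 4297.375.
Standard quotas: North 2.6088, South 1.7937, East 1.8774, West 3.3190, Central 3.4719, Coastal 2.9292.
Lower quotas: North 2, South 1, East 1, West 3, Central 3, Coastal 2 (sum 12, leaving 4 seats).
Remainders in descending order: Coastal 0.9292, East 0.8774, South 0.7937, North 0.6088, Central 0.4719, West 0.3190.
The surplus seats go to Coastal, East, South, North.

North: 3, South: 2, East: 2, West: 3, Central: 3, Coastal: 3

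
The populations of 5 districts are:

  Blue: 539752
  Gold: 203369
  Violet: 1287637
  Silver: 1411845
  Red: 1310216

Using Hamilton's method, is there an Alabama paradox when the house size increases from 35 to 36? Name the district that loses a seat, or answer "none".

At 35 seats: Blue 4, Gold 2, Violet 9, Silver 10, Red 10.
At 36 seats: Blue 4, Gold 1, Violet 10, Silver 11, Red 10.
Gold drops from 2 to 1.

Gold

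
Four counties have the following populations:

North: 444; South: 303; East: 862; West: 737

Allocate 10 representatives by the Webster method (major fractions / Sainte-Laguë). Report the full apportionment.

North: 2, South: 1, East: 4, West: 3

Standard divisor 2346/10 ≈ 234.6; standard quotas: North 1.893, South 1.292, East 3.674, West 3.142.
Rounding to the nearest integer gives North 2, South 1, East 4, West 3 — total 10, matching the house size, so no adjustment is needed.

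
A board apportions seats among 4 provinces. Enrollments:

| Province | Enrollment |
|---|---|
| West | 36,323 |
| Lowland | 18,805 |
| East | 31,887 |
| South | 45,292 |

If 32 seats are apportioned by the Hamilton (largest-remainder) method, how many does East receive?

Standard divisor: 132307 ÷ 32 ≈ 4134.594.
Standard quotas: West 8.7851, Lowland 4.5482, East 7.7122, South 10.9544.
Lower quotas: West 8, Lowland 4, East 7, South 10 (sum 29, leaving 3 seats).
Remainders in descending order: South 0.9544, West 0.7851, East 0.7122, Lowland 0.5482.
The surplus seats go to South, West, East.
East receives 8.

8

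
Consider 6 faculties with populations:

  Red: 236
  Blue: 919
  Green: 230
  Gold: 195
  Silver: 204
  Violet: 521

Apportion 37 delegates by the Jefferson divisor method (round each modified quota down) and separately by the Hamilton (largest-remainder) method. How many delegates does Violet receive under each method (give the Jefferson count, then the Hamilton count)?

9 and 8

Jefferson: Red 4, Blue 15, Green 3, Gold 3, Silver 3, Violet 9.
Hamilton: Red 4, Blue 15, Green 4, Gold 3, Silver 3, Violet 8.
Violet gets 9 under Jefferson and 8 under Hamilton.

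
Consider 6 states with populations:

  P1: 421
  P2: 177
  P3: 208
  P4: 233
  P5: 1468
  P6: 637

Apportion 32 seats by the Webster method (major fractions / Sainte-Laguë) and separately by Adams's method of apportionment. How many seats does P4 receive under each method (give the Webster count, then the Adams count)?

2 and 3

Webster: P1 4, P2 2, P3 2, P4 2, P5 15, P6 7.
Adams: P1 4, P2 2, P3 2, P4 3, P5 14, P6 7.
P4 gets 2 under Webster and 3 under Adams.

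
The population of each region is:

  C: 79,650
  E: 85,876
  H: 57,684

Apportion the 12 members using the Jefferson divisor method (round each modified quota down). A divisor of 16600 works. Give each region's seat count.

C 4; E 5; H 3

With modified divisor 16600: modified quotas C 4.798, E 5.173, H 3.475.
Rounding down: C 4, E 5, H 3 (total 12).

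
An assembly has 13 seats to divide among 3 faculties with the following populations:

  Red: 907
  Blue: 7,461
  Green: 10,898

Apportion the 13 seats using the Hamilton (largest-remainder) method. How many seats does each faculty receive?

Red 1; Blue 5; Green 7

The standard divisor is 19266/13 = 1482.
Standard quotas: Red 0.6120, Blue 5.0344, Green 7.3536.
Lower quotas: Red 0, Blue 5, Green 7 (sum 12, leaving 1 seat).
Remainders in descending order: Red 0.6120, Green 0.3536, Blue 0.0344.
Largest remainder: Red receives the extra seat.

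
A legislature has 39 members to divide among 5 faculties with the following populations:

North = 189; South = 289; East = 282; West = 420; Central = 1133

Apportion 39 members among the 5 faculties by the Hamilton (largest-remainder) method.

The standard divisor is 2313/39 ≈ 59.308.
Standard quotas: North 3.187, South 4.873, East 4.755, West 7.082, Central 19.104.
Lower quotas: North 3, South 4, East 4, West 7, Central 19 (sum 37, leaving 2 seats).
Remainders in descending order: South 0.873, East 0.755, North 0.187, Central 0.104, West 0.082.
The surplus seats go to South, East.

North 3, South 5, East 5, West 7, Central 19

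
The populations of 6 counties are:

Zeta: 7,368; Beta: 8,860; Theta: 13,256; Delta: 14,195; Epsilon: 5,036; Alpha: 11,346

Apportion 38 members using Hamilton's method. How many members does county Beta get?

Standard divisor: 60061 ÷ 38 ≈ 1580.553.
Standard quotas: Zeta 4.6617, Beta 5.6056, Theta 8.3869, Delta 8.9810, Epsilon 3.1862, Alpha 7.1785.
Lower quotas: Zeta 4, Beta 5, Theta 8, Delta 8, Epsilon 3, Alpha 7 (sum 35, leaving 3 seats).
Remainders in descending order: Delta 0.9810, Zeta 0.6617, Beta 0.6056, Theta 0.3869, Epsilon 0.1862, Alpha 0.1785.
The surplus seats go to Delta, Zeta, Beta.
Beta receives 6.

6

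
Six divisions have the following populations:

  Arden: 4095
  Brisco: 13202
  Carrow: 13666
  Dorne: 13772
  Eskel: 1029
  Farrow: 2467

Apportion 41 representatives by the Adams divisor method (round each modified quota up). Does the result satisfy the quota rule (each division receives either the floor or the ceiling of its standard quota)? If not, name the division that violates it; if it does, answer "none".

Standard quotas: Arden 3.481, Brisco 11.223, Carrow 11.617, Dorne 11.707, Eskel 0.875, Farrow 2.097.
Adams allocation: Arden 4, Brisco 11, Carrow 11, Dorne 12, Eskel 1, Farrow 2.
Every allocation lies between the lower and upper quota.

none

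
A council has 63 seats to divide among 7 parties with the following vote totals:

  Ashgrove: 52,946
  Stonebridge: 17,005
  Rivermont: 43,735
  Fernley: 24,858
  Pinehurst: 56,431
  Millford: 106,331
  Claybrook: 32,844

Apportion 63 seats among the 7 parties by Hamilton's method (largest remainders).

The standard divisor is 334150/63 ≈ 5303.968.
Standard quotas: Ashgrove 9.9823, Stonebridge 3.2061, Rivermont 8.2457, Fernley 4.6867, Pinehurst 10.6394, Millford 20.0474, Claybrook 6.1923.
Lower quotas: Ashgrove 9, Stonebridge 3, Rivermont 8, Fernley 4, Pinehurst 10, Millford 20, Claybrook 6 (sum 60, leaving 3 seats).
Remainders in descending order: Ashgrove 0.9823, Fernley 0.6867, Pinehurst 0.6394, Rivermont 0.2457, Stonebridge 0.2061, Claybrook 0.1923, Millford 0.0474.
The surplus seats go to Ashgrove, Fernley, Pinehurst.

Ashgrove: 10, Stonebridge: 3, Rivermont: 8, Fernley: 5, Pinehurst: 11, Millford: 20, Claybrook: 6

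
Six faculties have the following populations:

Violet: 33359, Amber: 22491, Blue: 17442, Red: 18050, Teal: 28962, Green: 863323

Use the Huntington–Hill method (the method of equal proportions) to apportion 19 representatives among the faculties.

Violet: 1, Amber: 1, Blue: 1, Red: 1, Teal: 1, Green: 14

With divisor 61784: modified quotas Violet 0.540, Amber 0.364, Blue 0.282, Red 0.292, Teal 0.469, Green 13.973.
Geometric-mean thresholds: Violet (min 1), Amber (min 1), Blue (min 1), Red (min 1), Teal (min 1), Green √(13·14)=13.491.
Each quota rounded against its threshold gives Violet 1, Amber 1, Blue 1, Red 1, Teal 1, Green 14 (total 19).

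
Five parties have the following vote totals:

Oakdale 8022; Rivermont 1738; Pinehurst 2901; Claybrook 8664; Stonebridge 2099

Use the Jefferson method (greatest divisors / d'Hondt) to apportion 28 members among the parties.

Oakdale 10; Rivermont 2; Pinehurst 3; Claybrook 11; Stonebridge 2

Standard divisor 23424/28 ≈ 836.571; standard quotas: Oakdale 9.589, Rivermont 2.078, Pinehurst 3.468, Claybrook 10.357, Stonebridge 2.509.
Rounding down gives 9, 2, 3, 10, 2 = 26 seats, so the divisor must be adjusted.
With modified divisor 760: modified quotas Oakdale 10.555, Rivermont 2.287, Pinehurst 3.817, Claybrook 11.400, Stonebridge 2.762.
Rounding down: Oakdale 10, Rivermont 2, Pinehurst 3, Claybrook 11, Stonebridge 2 (total 28).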